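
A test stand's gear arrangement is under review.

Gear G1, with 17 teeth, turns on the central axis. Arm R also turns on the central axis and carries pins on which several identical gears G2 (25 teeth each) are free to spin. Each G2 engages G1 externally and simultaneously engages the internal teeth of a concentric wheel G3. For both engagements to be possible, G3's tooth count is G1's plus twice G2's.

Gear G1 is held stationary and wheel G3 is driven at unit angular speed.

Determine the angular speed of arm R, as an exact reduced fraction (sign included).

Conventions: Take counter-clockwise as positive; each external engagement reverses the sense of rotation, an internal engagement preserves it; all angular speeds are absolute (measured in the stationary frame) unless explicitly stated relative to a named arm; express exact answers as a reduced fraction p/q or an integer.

topology: planetary set — G1 17T / G2 25T / G3 67T, arm = carrier (Willis)
ring teeth: 17 + 2·25 = 67
17(ω_sun−ω_arm) = −67(ω_ring−ω_arm),  ω_sun = 0, ω_ring = 1
17(0−ω_arm) = −67(1−ω_arm)  ⇒  84·ω_arm = 67  ⇒  ω_arm = 67/84
exact speed ratio = 67/84

67/84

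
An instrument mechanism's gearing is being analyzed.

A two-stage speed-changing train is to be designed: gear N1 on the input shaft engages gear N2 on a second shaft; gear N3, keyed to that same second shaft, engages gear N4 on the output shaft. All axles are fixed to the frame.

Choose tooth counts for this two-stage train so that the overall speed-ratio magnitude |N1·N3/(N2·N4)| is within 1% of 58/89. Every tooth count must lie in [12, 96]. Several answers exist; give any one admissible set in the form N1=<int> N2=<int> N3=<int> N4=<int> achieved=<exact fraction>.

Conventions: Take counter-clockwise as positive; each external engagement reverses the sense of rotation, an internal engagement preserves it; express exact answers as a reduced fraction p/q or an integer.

design class (target 58/89): fixed-axis compound train
target = 58/89 in lowest terms: an exact hit needs N1·N3 = k·58 and N2·N4 = k·89 for one integer k, every count in [12, 96]; additionally prefer no 1:1 stage (N1 ≠ N2, N3 ≠ N4)
k = 1…11: no 1:1-free in-range split of k·58 and k·89 into factor pairs; take k = 12
k = 12: N1·N3 = 696 = 12·58, N2·N4 = 1068 = 89·12
achieved = 12·58/(89·12) = 58/89; |achieved − target| = 0 ≤ 29/4450 ✓

N1=12 N2=89 N3=58 N4=12 achieved=58/89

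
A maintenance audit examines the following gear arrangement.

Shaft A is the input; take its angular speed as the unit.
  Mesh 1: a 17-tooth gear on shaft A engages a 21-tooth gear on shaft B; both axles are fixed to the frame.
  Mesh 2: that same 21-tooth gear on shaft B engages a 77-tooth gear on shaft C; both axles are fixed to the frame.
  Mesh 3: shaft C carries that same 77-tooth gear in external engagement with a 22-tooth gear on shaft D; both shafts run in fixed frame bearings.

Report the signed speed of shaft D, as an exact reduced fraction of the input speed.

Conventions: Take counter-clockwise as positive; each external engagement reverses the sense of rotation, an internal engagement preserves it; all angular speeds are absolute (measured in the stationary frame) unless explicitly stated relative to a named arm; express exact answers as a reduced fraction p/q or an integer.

-17/22

3-mesh fixed-axis compound train (all bearings frame-fixed)
mesh 1 [17T→21T]: |ω|/ω_in = 1×17/21 = 17/21, sense flips to −
mesh 2 [21T→77T]: |ω|/ω_in = (17/21)×21/77 = 17/77, sense flips to +
mesh 3 [77T→22T]: |ω|/ω_in = (17/77)×77/22 = 17/22, sense flips to −
signed output speed (× input speed) = -17/22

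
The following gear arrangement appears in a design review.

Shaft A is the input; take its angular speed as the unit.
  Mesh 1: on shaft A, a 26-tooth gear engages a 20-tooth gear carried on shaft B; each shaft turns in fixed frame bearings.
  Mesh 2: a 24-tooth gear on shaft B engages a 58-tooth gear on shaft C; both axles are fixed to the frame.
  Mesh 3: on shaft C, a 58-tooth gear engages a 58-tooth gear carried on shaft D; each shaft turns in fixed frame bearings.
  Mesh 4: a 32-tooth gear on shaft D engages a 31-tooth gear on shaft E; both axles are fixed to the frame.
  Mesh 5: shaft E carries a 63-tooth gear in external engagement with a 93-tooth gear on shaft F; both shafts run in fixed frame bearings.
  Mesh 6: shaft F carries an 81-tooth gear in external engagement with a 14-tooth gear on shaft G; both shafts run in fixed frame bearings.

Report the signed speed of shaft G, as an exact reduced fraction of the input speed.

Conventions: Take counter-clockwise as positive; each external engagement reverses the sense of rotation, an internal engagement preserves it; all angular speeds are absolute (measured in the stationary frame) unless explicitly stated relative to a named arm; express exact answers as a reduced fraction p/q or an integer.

303264/139345

6-mesh fixed-axis compound train (all bearings frame-fixed)
mesh 1 [26T→20T]: |ω|/ω_in = 1×26/20 = 13/10, sense flips to −
mesh 2 [24T→58T]: |ω|/ω_in = (13/10)×24/58 = 78/145, sense flips to +
mesh 3 [58T→58T]: |ω|/ω_in = (78/145)×58/58 = 78/145, sense flips to −
mesh 4 [32T→31T]: |ω|/ω_in = (78/145)×32/31 = 2496/4495, sense flips to +
mesh 5 [63T→93T]: |ω|/ω_in = (2496/4495)×63/93 = 52416/139345, sense flips to −
mesh 6 [81T→14T]: |ω|/ω_in = (52416/139345)×81/14 = 303264/139345, sense flips to +
signed output speed (× input speed) = 303264/139345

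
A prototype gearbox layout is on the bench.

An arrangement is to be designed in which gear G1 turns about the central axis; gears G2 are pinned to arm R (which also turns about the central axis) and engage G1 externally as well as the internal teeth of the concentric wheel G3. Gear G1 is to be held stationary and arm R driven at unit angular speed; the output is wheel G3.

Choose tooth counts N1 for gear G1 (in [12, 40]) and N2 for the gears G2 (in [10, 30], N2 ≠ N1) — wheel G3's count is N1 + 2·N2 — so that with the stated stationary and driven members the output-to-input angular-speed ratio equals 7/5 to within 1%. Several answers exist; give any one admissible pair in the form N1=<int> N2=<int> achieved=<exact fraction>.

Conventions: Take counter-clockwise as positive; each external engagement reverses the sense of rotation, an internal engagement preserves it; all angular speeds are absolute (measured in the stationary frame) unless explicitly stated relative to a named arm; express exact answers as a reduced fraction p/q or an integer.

N1=16 N2=12 achieved=7/5

class = planetary set [ratio 7/5 wanted; Willis about the carrier]
Willis with ω_sun = 0: ω_ring/ω_arm = (N1+N3)/N3; set equal to 7/5  ⇒  N3/N1 = 1/(7/5 − 1) = 5/2
N3 = N1 + 2·N2  ⇒  N2/N1 = (N3/N1 − 1)/2 = (5/2 − 1)/2 = 3/4
smallest multiple with N1 ≥ 12 and N2 ≥ 10: k = 4  ⇒  N1 = 4·4 = 16, N2 = 4·3 = 12 (N1 ≤ 40, N2 ≤ 30, N2 ≠ N1 ✓), N3 = 16 + 2·12 = 40
check: (N1+N3)/N3 with N1 = 16, N3 = 40 gives 7/5; |achieved − target| = 0 ≤ 7/500 ✓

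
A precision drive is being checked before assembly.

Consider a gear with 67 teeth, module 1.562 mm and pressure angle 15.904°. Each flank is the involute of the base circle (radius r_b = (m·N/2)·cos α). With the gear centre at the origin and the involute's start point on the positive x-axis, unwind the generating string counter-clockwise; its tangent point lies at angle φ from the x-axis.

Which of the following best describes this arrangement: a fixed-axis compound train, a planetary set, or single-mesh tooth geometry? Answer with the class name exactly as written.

single-mesh tooth geometry

single-mesh involute tooth geometry (67T wheel at module 1.562)
classification: single-mesh tooth geometry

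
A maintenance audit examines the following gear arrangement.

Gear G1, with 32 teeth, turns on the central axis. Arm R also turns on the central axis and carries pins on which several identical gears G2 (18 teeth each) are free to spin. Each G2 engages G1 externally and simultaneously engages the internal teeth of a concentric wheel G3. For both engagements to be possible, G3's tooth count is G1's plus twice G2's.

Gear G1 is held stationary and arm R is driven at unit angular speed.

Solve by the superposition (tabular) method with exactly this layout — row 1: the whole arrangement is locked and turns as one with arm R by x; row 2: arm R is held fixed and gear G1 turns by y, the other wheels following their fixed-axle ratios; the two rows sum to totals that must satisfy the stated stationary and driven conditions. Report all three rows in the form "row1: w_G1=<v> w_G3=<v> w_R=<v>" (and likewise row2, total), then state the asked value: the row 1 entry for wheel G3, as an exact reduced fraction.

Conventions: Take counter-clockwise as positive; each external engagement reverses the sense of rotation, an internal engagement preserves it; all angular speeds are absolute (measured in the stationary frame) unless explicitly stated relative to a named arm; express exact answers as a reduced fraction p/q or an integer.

class = planetary set [G3 = 32+2·18 = 68; Willis about the carrier]
row 1 (train locked, turned with arm): all members turn x
row 2: sun turns y, ring = −(32/68)·y, arm 0
boundary: total ω_sun = x + y = 0 and total ω_arm = x = 1  ⇒  y = -1, x = 1
row 2 ring = −(32/68)·(-1) = 8/17
totals (row 1 + row 2): sun 1 + (-1) = 0, ring 1 + 8/17 = 25/17, arm 1 + 0 = 1
asked cell (row1, ring) = 1

row1: w_G1=1 w_G3=1 w_R=1
row2: w_G1=-1 w_G3=8/17 w_R=0
total: w_G1=0 w_G3=25/17 w_R=1
asked value: 1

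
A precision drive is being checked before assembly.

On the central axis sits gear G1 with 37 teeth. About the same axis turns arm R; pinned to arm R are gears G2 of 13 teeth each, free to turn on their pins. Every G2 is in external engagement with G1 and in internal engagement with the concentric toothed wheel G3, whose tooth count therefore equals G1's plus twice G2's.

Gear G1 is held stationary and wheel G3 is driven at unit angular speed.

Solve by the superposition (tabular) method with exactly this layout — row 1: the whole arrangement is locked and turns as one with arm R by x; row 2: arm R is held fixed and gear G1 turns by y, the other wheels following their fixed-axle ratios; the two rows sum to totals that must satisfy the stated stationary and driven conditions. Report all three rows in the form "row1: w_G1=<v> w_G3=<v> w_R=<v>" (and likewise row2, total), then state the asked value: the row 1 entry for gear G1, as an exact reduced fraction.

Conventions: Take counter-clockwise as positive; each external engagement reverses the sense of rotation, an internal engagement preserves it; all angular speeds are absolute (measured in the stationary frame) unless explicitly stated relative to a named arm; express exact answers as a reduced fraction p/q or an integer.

row1: w_G1=63/100 w_G3=63/100 w_R=63/100
row2: w_G1=-63/100 w_G3=37/100 w_R=0
total: w_G1=0 w_G3=1 w_R=63/100
asked value: 63/100

recognized (axles ride arm R): planetary set, 37/13/63 teeth
row 1 — lock + rotate with arm: ω_sun = ω_ring = ω_arm = x
superposition row 2 [arm held]: sun y, ring −(37/63)·y, arm 0
boundary: total ω_sun = x + y = 0 and total ω_ring = x − (37/63)·y = 1  ⇒  y = -63/100, x = 63/100
row 2 ring = −(37/63)·(-63/100) = 37/100
totals (row 1 + row 2): sun 63/100 + (-63/100) = 0, ring 63/100 + 37/100 = 1, arm 63/100 + 0 = 63/100
asked cell (row1, sun) = 63/100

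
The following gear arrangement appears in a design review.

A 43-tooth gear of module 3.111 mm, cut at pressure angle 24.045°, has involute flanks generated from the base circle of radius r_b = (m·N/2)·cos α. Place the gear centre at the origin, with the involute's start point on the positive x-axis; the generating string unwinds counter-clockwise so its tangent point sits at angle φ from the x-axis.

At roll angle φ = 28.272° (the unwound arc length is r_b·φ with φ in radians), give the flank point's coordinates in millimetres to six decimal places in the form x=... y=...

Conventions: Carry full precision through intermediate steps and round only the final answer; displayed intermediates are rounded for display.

recognized (one wheel, involute flank): single-mesh tooth geometry, m = 3.111, N = 43
pitch radius r_p = m·N/2 = 3.111·43/2 = 66.886500
base radius r_b = r_p·cos α = 66.886500·cos 24.045° = 61.082473
roll angle φ = 28.272° = 0.49343949 rad
x = r_b·(cos φ + φ·sin φ) = 68.072166
y = r_b·(sin φ − φ·cos φ) = 2.387183

x=68.072166 y=2.387183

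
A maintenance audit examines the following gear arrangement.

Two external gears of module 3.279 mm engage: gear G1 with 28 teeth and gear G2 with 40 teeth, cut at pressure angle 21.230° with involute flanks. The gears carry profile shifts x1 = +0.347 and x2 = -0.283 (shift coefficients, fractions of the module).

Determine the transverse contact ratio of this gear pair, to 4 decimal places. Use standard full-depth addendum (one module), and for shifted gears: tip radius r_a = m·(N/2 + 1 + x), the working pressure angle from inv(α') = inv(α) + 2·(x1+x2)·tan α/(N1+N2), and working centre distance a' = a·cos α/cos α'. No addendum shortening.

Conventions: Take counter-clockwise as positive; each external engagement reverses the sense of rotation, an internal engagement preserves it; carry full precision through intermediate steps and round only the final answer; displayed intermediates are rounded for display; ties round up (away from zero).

recognized (one external pair, fixed centres): single-mesh tooth geometry, m = 3.279, N1 = 28, N2 = 40
base radii: r_b1 = 42.790558, r_b2 = 61.129369
tip radii: r_a1 = 50.322813, r_a2 = 67.931043
inv(α') = inv(21.230°) + 2·(+0.347-0.283)·tan α/(28+40) = 0.01867478  ⇒  α' = 21.50373°
a' = a·cos α / cos α' = 111.4860·cos 21.230°/cos 21.50373° = 111.694571
action lengths: √(r_a1²−r_b1²) = 26.483082, √(r_a2²−r_b2²) = 29.628142
base pitch p_b = π·m·cos α = 9.602179
CR = (26.483082 + 29.628142 − 111.694571·sin 21.50373°)/9.602179 = 1.579669
contact ratio ≈ 1.5797

1.5797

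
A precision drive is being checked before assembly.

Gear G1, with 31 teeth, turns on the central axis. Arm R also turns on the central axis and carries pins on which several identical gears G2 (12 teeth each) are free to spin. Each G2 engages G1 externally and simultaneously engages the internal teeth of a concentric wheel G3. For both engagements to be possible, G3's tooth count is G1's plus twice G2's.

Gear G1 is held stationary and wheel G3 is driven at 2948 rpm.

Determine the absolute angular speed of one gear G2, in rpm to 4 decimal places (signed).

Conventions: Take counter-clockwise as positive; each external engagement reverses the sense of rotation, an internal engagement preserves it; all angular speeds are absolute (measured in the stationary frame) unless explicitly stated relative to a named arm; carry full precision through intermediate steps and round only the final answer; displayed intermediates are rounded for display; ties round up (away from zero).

class = planetary set [G3 = 31+2·12 = 55; Willis about the carrier]
normalise by the input: solve with ω_ring = 1, then scale by 2948 rpm
ring teeth: 31 + 2·12 = 55
31(ω_sun−ω_arm) = −55(ω_ring−ω_arm),  ω_sun = 0, ω_ring = 1
31(0−ω_arm) = −55(1−ω_arm)  ⇒  86·ω_arm = 55  ⇒  ω_arm = 55/86
sun–planet mesh: 31·(0−55/86) = −12·(ω_p−ω_arm)  ⇒  ω_p−ω_arm = 1705/1032
ω_p = 55/86 + 1705/1032 = 55/24
scale: ω_p = 55/24 × 2948 rpm = +6755.8333 rpm

+6755.8333 rpm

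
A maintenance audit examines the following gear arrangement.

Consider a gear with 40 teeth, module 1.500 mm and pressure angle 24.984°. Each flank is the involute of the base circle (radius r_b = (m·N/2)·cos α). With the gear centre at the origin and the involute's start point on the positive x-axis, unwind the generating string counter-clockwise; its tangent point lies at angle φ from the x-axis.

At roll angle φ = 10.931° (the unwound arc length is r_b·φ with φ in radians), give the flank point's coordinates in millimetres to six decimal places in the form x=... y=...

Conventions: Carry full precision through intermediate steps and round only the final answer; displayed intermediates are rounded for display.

x=27.683157 y=0.062714

recognized (one wheel, involute flank): single-mesh tooth geometry, m = 1.500, N = 40
pitch radius r_p = m·N/2 = 1.500·40/2 = 30.000000
base radius r_b = r_p·cos α = 30.000000·cos 24.984° = 27.192773
roll angle φ = 10.931° = 0.19078194 rad
x = r_b·(cos φ + φ·sin φ) = 27.683157
y = r_b·(sin φ − φ·cos φ) = 0.062714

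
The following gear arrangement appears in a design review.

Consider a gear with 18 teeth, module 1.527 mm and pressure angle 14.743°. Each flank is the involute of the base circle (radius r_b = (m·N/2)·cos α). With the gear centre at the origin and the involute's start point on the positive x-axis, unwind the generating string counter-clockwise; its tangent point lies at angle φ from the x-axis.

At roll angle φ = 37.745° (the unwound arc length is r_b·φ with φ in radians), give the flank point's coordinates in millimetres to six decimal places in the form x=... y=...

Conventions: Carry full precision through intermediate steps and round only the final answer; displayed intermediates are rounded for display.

class = single-mesh tooth geometry [base-circle involute, m = 1.527, 18T]
pitch radius r_p = m·N/2 = 1.527·18/2 = 13.743000
base radius r_b = r_p·cos α = 13.743000·cos 14.743° = 13.290540
roll angle φ = 37.745° = 0.65877453 rad
x = r_b·(cos φ + φ·sin φ) = 15.869046
y = r_b·(sin φ − φ·cos φ) = 1.212455

x=15.869046 y=1.212455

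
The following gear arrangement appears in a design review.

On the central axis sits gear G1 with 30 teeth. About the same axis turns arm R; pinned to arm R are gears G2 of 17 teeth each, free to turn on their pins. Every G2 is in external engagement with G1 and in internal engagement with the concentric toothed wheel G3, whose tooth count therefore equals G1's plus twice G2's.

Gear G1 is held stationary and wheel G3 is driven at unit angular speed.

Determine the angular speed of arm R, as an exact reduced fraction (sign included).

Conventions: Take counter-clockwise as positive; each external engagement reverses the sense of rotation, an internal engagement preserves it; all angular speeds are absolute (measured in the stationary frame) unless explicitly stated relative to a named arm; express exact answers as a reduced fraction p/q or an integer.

recognized (axles ride arm R): planetary set, 30/17/64 teeth
ring teeth: 30 + 2·17 = 64
30(ω_sun−ω_arm) = −64(ω_ring−ω_arm),  ω_sun = 0, ω_ring = 1
30(0−ω_arm) = −64(1−ω_arm)  ⇒  94·ω_arm = 64  ⇒  ω_arm = 32/47
exact speed ratio = 32/47

32/47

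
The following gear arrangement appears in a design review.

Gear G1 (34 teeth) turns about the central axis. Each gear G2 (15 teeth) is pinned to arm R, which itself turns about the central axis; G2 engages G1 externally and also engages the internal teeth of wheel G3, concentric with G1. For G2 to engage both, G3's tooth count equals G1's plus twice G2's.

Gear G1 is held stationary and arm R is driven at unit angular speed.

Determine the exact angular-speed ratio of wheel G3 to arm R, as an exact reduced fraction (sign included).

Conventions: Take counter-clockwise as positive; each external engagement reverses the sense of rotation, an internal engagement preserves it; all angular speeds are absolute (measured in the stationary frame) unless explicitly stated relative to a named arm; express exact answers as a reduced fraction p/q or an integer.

49/32

class = planetary set [G3 = 34+2·15 = 64; Willis about the carrier]
ring teeth: 34 + 2·15 = 64
34(ω_sun−ω_arm) = −64(ω_ring−ω_arm),  ω_sun = 0, ω_arm = 1
ω_ring = 1 − (34/64)(0−1) = 49/32
ω_out/ω_in = 49/32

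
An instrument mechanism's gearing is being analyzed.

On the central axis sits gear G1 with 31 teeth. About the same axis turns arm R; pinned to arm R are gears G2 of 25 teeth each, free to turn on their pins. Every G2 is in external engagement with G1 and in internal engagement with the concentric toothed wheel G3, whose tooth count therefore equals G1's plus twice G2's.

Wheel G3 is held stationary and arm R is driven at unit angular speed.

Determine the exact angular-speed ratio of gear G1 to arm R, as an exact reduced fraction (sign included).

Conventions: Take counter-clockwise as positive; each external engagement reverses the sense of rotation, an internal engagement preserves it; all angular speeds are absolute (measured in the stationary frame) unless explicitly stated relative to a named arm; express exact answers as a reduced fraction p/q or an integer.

112/31

recognized (axles ride arm R): planetary set, 31/25/81 teeth
ring teeth: 31 + 2·25 = 81
31(ω_sun−ω_arm) = −81(ω_ring−ω_arm),  ω_ring = 0, ω_arm = 1
ω_sun = 1 − (81/31)(0−1) = 112/31
ω_out/ω_in = 112/31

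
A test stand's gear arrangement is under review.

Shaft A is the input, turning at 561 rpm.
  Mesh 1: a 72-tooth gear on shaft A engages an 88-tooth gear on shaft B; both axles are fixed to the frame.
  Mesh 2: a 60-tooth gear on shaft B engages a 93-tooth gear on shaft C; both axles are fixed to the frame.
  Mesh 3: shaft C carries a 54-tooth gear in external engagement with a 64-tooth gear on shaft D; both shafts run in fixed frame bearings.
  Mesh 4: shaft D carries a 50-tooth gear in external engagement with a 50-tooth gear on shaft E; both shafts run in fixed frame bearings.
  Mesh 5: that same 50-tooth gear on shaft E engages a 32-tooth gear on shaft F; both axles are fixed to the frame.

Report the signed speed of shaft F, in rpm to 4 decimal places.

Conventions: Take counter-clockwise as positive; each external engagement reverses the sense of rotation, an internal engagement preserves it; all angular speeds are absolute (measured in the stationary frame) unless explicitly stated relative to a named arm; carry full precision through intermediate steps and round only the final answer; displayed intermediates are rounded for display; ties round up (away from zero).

class = fixed-axis compound train [5 meshes; 5 ratios multiply, 5 sense flips]
mesh 1 [72T→88T]: ω = 561.0000×72/88 = 459.0000 rpm, sense flips to −
mesh 2 [60T→93T]: ω = 459.0000×60/93 = 296.1290 rpm, sense flips to +
mesh 3 [54T→64T]: ω = 296.1290×54/64 = 249.8589 rpm, sense flips to −
mesh 4 [50T→50T]: ω = 249.8589×50/50 = 249.8589 rpm, sense flips to +
mesh 5 [50T→32T]: ω = 249.8589×50/32 = 390.4045 rpm, sense flips to −
signed output speed = -390.4045 rpm

-390.4045 rpm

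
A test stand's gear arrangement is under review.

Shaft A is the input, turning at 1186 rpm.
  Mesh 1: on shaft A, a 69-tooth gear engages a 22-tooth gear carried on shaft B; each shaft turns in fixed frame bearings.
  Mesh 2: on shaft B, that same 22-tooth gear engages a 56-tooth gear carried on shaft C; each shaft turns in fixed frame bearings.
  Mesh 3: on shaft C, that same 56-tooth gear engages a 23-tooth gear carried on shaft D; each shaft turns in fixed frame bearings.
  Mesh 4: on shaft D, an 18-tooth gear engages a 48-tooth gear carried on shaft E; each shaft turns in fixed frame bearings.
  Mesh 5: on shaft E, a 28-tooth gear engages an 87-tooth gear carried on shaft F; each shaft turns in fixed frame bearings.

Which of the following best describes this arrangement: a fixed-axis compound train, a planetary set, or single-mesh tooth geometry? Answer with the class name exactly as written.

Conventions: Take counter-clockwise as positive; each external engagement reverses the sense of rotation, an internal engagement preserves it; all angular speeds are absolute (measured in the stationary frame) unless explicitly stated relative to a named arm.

recognized (6 fixed axles, 5 meshes): fixed-axis compound train
classification: fixed-axis compound train

fixed-axis compound train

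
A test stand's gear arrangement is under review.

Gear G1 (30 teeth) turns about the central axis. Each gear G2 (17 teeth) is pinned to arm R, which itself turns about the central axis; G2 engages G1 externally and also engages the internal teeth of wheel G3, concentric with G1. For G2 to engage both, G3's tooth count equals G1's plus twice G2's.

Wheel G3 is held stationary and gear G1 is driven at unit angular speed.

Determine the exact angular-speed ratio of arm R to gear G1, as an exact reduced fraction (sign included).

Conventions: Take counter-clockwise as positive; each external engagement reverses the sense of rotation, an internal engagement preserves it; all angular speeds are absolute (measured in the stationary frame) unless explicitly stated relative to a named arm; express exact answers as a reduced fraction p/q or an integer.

15/47

topology: planetary set — G1 30T / G2 17T / G3 64T, arm = carrier (Willis)
ring teeth: 30 + 2·17 = 64
30(ω_sun−ω_arm) = −64(ω_ring−ω_arm),  ω_ring = 0, ω_sun = 1
30(1−ω_arm) = −64(0−ω_arm)  ⇒  94·ω_arm = 30  ⇒  ω_arm = 15/47
ω_out/ω_in = 15/47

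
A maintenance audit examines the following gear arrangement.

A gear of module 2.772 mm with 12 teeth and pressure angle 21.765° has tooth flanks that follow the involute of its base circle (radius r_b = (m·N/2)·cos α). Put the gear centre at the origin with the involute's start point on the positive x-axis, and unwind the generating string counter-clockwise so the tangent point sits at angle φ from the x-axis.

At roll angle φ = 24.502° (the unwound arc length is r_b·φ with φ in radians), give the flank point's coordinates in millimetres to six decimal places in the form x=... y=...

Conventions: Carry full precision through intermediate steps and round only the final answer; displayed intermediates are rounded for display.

x=16.794813 y=0.395347

topology: single-mesh involute geometry — m = 2.772, N = 12
pitch radius r_p = m·N/2 = 2.772·12/2 = 16.632000
base radius r_b = r_p·cos α = 16.632000·cos 21.765° = 15.446346
roll angle φ = 24.502° = 0.42764057 rad
x = r_b·(cos φ + φ·sin φ) = 16.794813
y = r_b·(sin φ − φ·cos φ) = 0.395347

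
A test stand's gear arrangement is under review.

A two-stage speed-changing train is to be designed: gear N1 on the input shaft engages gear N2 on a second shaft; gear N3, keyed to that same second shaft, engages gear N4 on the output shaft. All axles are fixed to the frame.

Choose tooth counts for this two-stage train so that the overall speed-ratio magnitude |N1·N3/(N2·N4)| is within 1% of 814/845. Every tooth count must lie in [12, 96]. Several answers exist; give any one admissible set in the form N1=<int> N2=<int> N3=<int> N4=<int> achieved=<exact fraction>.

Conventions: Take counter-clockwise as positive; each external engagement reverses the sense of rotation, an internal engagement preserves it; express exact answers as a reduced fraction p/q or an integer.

N1=22 N2=13 N3=37 N4=65 achieved=814/845

class = fixed-axis compound train [2-stage, 814/845 wanted]
target = 814/845 in lowest terms: an exact hit needs N1·N3 = k·814 and N2·N4 = k·845 for one integer k, every count in [12, 96]; additionally prefer no 1:1 stage (N1 ≠ N2, N3 ≠ N4)
k = 1: N1·N3 = 814 = 22·37, N2·N4 = 845 = 13·65
achieved = 22·37/(13·65) = 814/845; |achieved − target| = 0 ≤ 407/42250 ✓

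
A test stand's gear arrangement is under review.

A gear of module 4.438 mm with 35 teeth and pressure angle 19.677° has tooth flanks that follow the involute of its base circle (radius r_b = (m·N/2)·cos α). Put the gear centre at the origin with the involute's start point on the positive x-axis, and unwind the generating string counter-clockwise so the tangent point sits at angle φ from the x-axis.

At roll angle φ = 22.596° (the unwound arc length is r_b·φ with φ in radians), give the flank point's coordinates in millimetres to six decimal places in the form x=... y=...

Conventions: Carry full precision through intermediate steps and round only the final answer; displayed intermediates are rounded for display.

x=78.597579 y=1.472076

class = single-mesh tooth geometry [base-circle involute, m = 4.438, 35T]
pitch radius r_p = m·N/2 = 4.438·35/2 = 77.665000
base radius r_b = r_p·cos α = 77.665000·cos 19.677° = 73.129813
roll angle φ = 22.596° = 0.39437460 rad
x = r_b·(cos φ + φ·sin φ) = 78.597579
y = r_b·(sin φ − φ·cos φ) = 1.472076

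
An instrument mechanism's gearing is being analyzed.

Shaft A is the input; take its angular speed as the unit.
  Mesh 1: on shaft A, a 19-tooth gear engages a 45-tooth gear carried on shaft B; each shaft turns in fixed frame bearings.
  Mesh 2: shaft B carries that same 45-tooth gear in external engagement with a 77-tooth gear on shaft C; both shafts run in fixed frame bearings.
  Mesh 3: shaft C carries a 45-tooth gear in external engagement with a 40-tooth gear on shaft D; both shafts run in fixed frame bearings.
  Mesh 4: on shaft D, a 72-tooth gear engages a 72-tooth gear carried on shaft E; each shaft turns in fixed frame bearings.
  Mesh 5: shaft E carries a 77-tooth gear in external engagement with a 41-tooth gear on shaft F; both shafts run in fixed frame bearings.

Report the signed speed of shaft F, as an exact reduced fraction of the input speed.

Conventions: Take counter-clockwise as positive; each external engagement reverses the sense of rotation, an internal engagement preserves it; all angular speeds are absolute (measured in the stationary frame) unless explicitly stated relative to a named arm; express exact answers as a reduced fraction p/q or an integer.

5-mesh fixed-axis compound train (all bearings frame-fixed)
mesh 1 [19T→45T]: |ω|/ω_in = 1×19/45 = 19/45, sense flips to −
mesh 2 [45T→77T]: |ω|/ω_in = (19/45)×45/77 = 19/77, sense flips to +
mesh 3 [45T→40T]: |ω|/ω_in = (19/77)×45/40 = 171/616, sense flips to −
mesh 4 [72T→72T]: |ω|/ω_in = (171/616)×72/72 = 171/616, sense flips to +
mesh 5 [77T→41T]: |ω|/ω_in = (171/616)×77/41 = 171/328, sense flips to −
signed output speed (× input speed) = -171/328

-171/328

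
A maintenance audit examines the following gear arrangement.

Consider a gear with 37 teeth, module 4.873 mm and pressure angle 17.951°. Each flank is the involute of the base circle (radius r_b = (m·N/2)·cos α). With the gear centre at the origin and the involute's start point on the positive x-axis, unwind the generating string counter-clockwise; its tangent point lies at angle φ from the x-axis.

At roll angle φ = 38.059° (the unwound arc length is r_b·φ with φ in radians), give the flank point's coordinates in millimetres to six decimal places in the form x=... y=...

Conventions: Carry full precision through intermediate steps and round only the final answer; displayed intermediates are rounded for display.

single-mesh involute tooth geometry (37T wheel at module 4.873)
pitch radius r_p = m·N/2 = 4.873·37/2 = 90.150500
base radius r_b = r_p·cos α = 90.150500·cos 17.951° = 85.762014
roll angle φ = 38.059° = 0.66425486 rad
x = r_b·(cos φ + φ·sin φ) = 102.646091
y = r_b·(sin φ − φ·cos φ) = 8.014805

x=102.646091 y=8.014805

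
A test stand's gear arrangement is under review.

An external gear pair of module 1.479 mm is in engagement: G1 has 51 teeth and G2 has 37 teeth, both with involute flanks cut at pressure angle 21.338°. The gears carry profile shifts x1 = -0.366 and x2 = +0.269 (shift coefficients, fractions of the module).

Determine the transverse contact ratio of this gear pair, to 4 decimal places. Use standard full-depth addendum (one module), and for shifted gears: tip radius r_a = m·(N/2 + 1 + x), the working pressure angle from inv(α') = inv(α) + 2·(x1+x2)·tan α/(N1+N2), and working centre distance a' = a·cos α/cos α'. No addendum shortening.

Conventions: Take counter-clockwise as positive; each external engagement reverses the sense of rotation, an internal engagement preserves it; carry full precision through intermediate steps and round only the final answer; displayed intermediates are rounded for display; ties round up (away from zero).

1.6575

recognized (one external pair, fixed centres): single-mesh tooth geometry, m = 1.479, N1 = 51, N2 = 37
base radii: r_b1 = 35.129175, r_b2 = 25.485872
tip radii: r_a1 = 38.652186, r_a2 = 29.238351
inv(α') = inv(21.338°) + 2·(-0.366+0.269)·tan α/(51+37) = 0.01736839  ⇒  α' = 21.00913°
a' = a·cos α / cos α' = 65.0760·cos 21.338°/cos 21.00913° = 64.931478
action lengths: √(r_a1²−r_b1²) = 16.122424, √(r_a2²−r_b2²) = 14.330091
base pitch p_b = π·m·cos α = 4.327904
CR = (16.122424 + 14.330091 − 64.931478·sin 21.00913°)/4.327904 = 1.657498
contact ratio ≈ 1.6575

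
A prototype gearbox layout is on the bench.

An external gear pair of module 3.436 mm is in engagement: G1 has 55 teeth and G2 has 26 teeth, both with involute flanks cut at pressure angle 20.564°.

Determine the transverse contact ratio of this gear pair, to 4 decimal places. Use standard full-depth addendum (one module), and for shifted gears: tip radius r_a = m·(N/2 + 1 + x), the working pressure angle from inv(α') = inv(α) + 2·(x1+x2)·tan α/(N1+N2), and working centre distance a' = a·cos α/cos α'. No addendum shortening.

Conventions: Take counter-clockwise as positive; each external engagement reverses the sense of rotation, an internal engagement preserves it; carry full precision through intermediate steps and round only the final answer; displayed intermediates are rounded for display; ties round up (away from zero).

class = single-mesh tooth geometry [involute pair 55T × 26T, m = 3.436]
base radii: r_b1 = 88.469137, r_b2 = 41.821774
tip radii: r_a1 = 97.926000, r_a2 = 48.104000
no profile shift: α' = α, a' = a
action lengths: √(r_a1²−r_b1²) = 41.984679, √(r_a2²−r_b2²) = 23.768341
base pitch p_b = π·m·cos α = 10.106691
CR = (41.984679 + 23.768341 − 139.158000·sin 20.56400°)/10.106691 = 1.669517
contact ratio ≈ 1.6695

1.6695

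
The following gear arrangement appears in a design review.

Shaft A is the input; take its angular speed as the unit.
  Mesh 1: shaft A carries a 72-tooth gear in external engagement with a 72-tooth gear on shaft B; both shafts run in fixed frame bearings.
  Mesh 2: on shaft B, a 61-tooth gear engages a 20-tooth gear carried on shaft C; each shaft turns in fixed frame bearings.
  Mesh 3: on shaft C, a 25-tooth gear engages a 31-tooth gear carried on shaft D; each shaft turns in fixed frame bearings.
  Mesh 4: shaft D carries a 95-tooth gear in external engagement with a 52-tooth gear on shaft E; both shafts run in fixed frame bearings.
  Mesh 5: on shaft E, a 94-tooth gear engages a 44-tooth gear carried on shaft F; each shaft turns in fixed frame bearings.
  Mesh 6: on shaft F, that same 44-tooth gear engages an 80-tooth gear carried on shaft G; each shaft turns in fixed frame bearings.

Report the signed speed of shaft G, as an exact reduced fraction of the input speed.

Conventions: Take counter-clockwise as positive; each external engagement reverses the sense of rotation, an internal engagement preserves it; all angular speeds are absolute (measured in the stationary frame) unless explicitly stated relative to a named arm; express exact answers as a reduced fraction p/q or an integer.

272365/51584

6-mesh fixed-axis compound train (all bearings frame-fixed)
mesh 1 [72T→72T]: |ω|/ω_in = 1×72/72 = 1, sense flips to −
mesh 2 [61T→20T]: |ω|/ω_in = 1×61/20 = 61/20, sense flips to +
mesh 3 [25T→31T]: |ω|/ω_in = (61/20)×25/31 = 305/124, sense flips to −
mesh 4 [95T→52T]: |ω|/ω_in = (305/124)×95/52 = 28975/6448, sense flips to +
mesh 5 [94T→44T]: |ω|/ω_in = (28975/6448)×94/44 = 1361825/141856, sense flips to −
mesh 6 [44T→80T]: |ω|/ω_in = (1361825/141856)×44/80 = 272365/51584, sense flips to +
signed output speed (× input speed) = 272365/51584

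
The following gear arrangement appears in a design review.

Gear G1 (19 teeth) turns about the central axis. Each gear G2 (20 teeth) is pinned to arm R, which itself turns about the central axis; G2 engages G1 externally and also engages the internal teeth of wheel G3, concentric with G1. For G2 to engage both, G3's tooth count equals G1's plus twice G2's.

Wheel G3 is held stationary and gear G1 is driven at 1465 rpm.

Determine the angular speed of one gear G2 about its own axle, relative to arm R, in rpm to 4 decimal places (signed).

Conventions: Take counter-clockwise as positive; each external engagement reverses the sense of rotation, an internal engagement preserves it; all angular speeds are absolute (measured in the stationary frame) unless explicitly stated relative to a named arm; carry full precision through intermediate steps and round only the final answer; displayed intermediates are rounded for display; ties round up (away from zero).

-1052.7340 rpm

topology: planetary set — G1 19T / G2 20T / G3 59T, arm = carrier (Willis)
normalise by the input: solve with ω_sun = 1, then scale by 1465 rpm
ring teeth: 19 + 2·20 = 59
19(ω_sun−ω_arm) = −59(ω_ring−ω_arm),  ω_ring = 0, ω_sun = 1
19(1−ω_arm) = −59(0−ω_arm)  ⇒  78·ω_arm = 19  ⇒  ω_arm = 19/78
sun–planet mesh: 19·(1−19/78) = −20·(ω_p−ω_arm)  ⇒  ω_p−ω_arm = -1121/1560
scale: ω_p−ω_arm = -1121/1560 × 1465 rpm = -1052.7340 rpm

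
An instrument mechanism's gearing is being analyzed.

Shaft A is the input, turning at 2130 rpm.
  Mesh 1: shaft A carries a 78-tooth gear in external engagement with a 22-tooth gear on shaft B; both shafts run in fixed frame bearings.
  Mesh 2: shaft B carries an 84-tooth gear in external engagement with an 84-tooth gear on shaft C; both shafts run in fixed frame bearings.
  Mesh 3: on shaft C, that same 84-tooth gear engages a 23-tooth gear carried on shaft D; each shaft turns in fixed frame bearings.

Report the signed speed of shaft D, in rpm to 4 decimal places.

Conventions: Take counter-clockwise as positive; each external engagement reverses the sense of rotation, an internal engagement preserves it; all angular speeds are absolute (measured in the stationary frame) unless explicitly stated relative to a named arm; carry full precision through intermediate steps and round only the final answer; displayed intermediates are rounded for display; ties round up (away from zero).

-27580.5534 rpm

class = fixed-axis compound train [3 meshes; 3 ratios multiply, 3 sense flips]
mesh 1 [78T→22T]: ω = 2130.0000×78/22 = 7551.8182 rpm, sense flips to −
mesh 2 [84T→84T]: ω = 7551.8182×84/84 = 7551.8182 rpm, sense flips to +
mesh 3 [84T→23T]: ω = 7551.8182×84/23 = 27580.5534 rpm, sense flips to −
signed output speed = -27580.5534 rpm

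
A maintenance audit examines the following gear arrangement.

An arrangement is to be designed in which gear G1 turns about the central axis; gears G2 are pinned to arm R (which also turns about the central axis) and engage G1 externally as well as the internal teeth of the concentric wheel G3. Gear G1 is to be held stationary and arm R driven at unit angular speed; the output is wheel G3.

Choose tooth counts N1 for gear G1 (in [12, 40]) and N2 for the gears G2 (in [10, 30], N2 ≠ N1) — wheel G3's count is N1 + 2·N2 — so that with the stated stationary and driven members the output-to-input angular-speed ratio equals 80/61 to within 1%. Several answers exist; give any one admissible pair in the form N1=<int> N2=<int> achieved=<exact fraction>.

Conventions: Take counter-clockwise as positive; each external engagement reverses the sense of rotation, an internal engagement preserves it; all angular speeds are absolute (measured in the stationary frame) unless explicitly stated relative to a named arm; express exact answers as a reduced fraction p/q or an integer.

N1=19 N2=21 achieved=80/61

design class (target 80/61): planetary set
Willis with ω_sun = 0: ω_ring/ω_arm = (N1+N3)/N3; set equal to 80/61  ⇒  N3/N1 = 1/(80/61 − 1) = 61/19
N3 = N1 + 2·N2  ⇒  N2/N1 = (N3/N1 − 1)/2 = (61/19 − 1)/2 = 21/19
smallest multiple with N1 ≥ 12 and N2 ≥ 10: k = 1  ⇒  N1 = 1·19 = 19, N2 = 1·21 = 21 (N1 ≤ 40, N2 ≤ 30, N2 ≠ N1 ✓), N3 = 19 + 2·21 = 61
check: (N1+N3)/N3 with N1 = 19, N3 = 61 gives 80/61; |achieved − target| = 0 ≤ 4/305 ✓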